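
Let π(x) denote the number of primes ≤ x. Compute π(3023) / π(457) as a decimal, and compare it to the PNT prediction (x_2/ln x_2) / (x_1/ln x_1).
π(3023)/π(457) = 434/88 ≈ 4.9318;  PNT prediction ≈ 5.0554.

π(457) = 88 and π(3023) = 434, so π(3023)/π(457) ≈ 4.9318. The PNT-predicted ratio is (3023/ln(3023)) / (457/ln(457)) ≈ 5.0554. The two agree to within a few percent, as expected.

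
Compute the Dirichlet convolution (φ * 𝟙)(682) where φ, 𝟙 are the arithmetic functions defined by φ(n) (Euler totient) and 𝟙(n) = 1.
(φ * 𝟙)(682) = 682

Divisors of 682: [1, 2, 11, 22, 31, 62, 341, 682]. For each d | 682:
  d = 1: φ(1) · 𝟙(682/1) = 1 · 1 = 1
  d = 2: φ(2) · 𝟙(682/2) = 1 · 1 = 1
  d = 11: φ(11) · 𝟙(682/11) = 10 · 1 = 10
  d = 22: φ(22) · 𝟙(682/22) = 10 · 1 = 10
  d = 31: φ(31) · 𝟙(682/31) = 30 · 1 = 30
  d = 62: φ(62) · 𝟙(682/62) = 30 · 1 = 30
  d = 341: φ(341) · 𝟙(682/341) = 300 · 1 = 300
  d = 682: φ(682) · 𝟙(682/682) = 300 · 1 = 300
Summing: (φ * 𝟙)(682) = 1 + 1 + 10 + 10 + 30 + 30 + 300 + 300 = 682.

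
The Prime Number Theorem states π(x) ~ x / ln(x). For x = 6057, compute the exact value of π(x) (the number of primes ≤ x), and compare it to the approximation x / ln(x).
π(6057) = 790;  x/ln(x) ≈ 695.49;  relative error ≈ 11.96%.

Directly count primes up to 6057: π(6057) = 790. The PNT approximation gives 6057/ln(6057) ≈ 6057/8.70897 ≈ 695.49. Relative error (π(x) − x/ln(x)) / π(x) ≈ 11.96%; the approximation is known to undercount slightly (Li(x) is a better estimate).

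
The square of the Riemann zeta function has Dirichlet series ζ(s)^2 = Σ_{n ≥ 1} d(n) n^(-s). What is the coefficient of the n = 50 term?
d(50) = 6

ζ(s)^2 = (Σ 1/m^s)(Σ 1/k^s). The coefficient of 1/n^s in the product is the number of ordered pairs (m, k) with mk = n, which equals d(n). For n = 50, divisors are [1, 2, 5, 10, 25, 50], so d(50) = 6.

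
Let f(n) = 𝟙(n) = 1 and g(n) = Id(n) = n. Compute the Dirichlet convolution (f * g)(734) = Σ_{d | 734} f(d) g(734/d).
(𝟙 * Id)(734) = 1104

Divisors of 734: [1, 2, 367, 734]. For each d | 734:
  d = 1: 𝟙(1) · Id(734/1) = 1 · 734 = 734
  d = 2: 𝟙(2) · Id(734/2) = 1 · 367 = 367
  d = 367: 𝟙(367) · Id(734/367) = 1 · 2 = 2
  d = 734: 𝟙(734) · Id(734/734) = 1 · 1 = 1
Summing: (𝟙 * Id)(734) = 734 + 367 + 2 + 1 = 1104.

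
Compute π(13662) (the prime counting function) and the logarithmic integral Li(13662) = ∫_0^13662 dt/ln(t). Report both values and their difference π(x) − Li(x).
π(13662) = 1613;  Li(13662) ≈ 1636.81;  π(x) − Li(x) ≈ -23.81.

Direct count of primes ≤ 13662 gives π(13662) = 1613. Numerical evaluation of the logarithmic integral gives Li(13662) ≈ 1636.81. The difference π(x) − Li(x) ≈ -23.81 is typically negative for small/moderate x (Li(x) overestimates), though Littlewood's theorem shows this sign changes infinitely often.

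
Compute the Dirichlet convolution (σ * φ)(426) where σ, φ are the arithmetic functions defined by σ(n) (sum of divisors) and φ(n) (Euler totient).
(σ * φ)(426) = 3408

Divisors of 426: [1, 2, 3, 6, 71, 142, 213, 426]. For each d | 426:
  d = 1: σ(1) · φ(426/1) = 1 · 140 = 140
  d = 2: σ(2) · φ(426/2) = 3 · 140 = 420
  d = 3: σ(3) · φ(426/3) = 4 · 70 = 280
  d = 6: σ(6) · φ(426/6) = 12 · 70 = 840
  d = 71: σ(71) · φ(426/71) = 72 · 2 = 144
  d = 142: σ(142) · φ(426/142) = 216 · 2 = 432
  d = 213: σ(213) · φ(426/213) = 288 · 1 = 288
  d = 426: σ(426) · φ(426/426) = 864 · 1 = 864
Summing: (σ * φ)(426) = 140 + 420 + 280 + 840 + 144 + 432 + 288 + 864 = 3408.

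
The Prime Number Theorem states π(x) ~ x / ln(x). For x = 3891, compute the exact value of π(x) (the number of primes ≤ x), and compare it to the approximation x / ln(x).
π(3891) = 539;  x/ln(x) ≈ 470.70;  relative error ≈ 12.67%.

Directly count primes up to 3891: π(3891) = 539. The PNT approximation gives 3891/ln(3891) ≈ 3891/8.26642 ≈ 470.70. Relative error (π(x) − x/ln(x)) / π(x) ≈ 12.67%; the approximation is known to undercount slightly (Li(x) is a better estimate).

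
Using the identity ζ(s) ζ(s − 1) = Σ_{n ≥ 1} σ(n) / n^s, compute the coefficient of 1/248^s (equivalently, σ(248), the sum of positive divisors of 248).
σ(248) = 480

In the product (Σ m^0/m^s)(Σ k / k^s) = Σ (Σ_{d | n} d) / n^s, the coefficient of 1/n^s is σ(n) = Σ_{d | n} d. For n = 248, divisors are [1, 2, 4, 8, 31, 62, 124, 248]; summing: σ(248) = 480.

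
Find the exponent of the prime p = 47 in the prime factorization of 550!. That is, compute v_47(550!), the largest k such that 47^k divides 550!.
v_47(550!) = 11

Legendre's formula: v_p(n!) = Σ_{k ≥ 1} ⌊n / p^k⌋. For p = 47, n = 550, the terms are:
  ⌊550/47^1⌋ = ⌊550/47⌋ = 11
(the next term ⌊550/47^2⌋ = 0, terminating the sum). Summing: v_47(550!) = 11 = 11.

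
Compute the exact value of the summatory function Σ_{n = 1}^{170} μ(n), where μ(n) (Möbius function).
Σ_{n ≤ 170} μ(n) = -2

Compute μ(n) for each 1 ≤ n ≤ 170: μ(1) = 1, μ(2) = -1, μ(3) = -1, μ(4) = 0, μ(5) = -1, μ(6) = 1, μ(7) = -1, μ(8) = 0, μ(9) = 0, μ(10) = 1, μ(11) = -1, μ(12) = 0, μ(13) = -1, μ(14) = 1, μ(15) = 1, μ(16) = 0, μ(17) = -1, μ(18) = 0, μ(19) = -1, μ(20) = 0, μ(21) = 1, μ(22) = 1, μ(23) = -1, μ(24) = 0, μ(25) = 0, μ(26) = 1, μ(27) = 0, μ(28) = 0, μ(29) = -1, μ(30) = -1, μ(31) = -1, μ(32) = 0, μ(33) = 1, μ(34) = 1, μ(35) = 1, μ(36) = 0, μ(37) = -1, μ(38) = 1, μ(39) = 1, μ(40) = 0, μ(41) = -1, μ(42) = -1, μ(43) = -1, μ(44) = 0, μ(45) = 0, μ(46) = 1, μ(47) = -1, μ(48) = 0, μ(49) = 0, μ(50) = 0, μ(51) = 1, μ(52) = 0, μ(53) = -1, μ(54) = 0, μ(55) = 1, μ(56) = 0, μ(57) = 1, μ(58) = 1, μ(59) = -1, μ(60) = 0, μ(61) = -1, μ(62) = 1, μ(63) = 0, μ(64) = 0, μ(65) = 1, μ(66) = -1, μ(67) = -1, μ(68) = 0, μ(69) = 1, μ(70) = -1, μ(71) = -1, μ(72) = 0, μ(73) = -1, μ(74) = 1, μ(75) = 0, μ(76) = 0, μ(77) = 1, μ(78) = -1, μ(79) = -1, μ(80) = 0, μ(81) = 0, μ(82) = 1, μ(83) = -1, μ(84) = 0, μ(85) = 1, μ(86) = 1, μ(87) = 1, μ(88) = 0, μ(89) = -1, μ(90) = 0, μ(91) = 1, μ(92) = 0, μ(93) = 1, μ(94) = 1, μ(95) = 1, μ(96) = 0, μ(97) = -1, μ(98) = 0, μ(99) = 0, μ(100) = 0, μ(101) = -1, μ(102) = -1, μ(103) = -1, μ(104) = 0, μ(105) = -1, μ(106) = 1, μ(107) = -1, μ(108) = 0, μ(109) = -1, μ(110) = -1, μ(111) = 1, μ(112) = 0, μ(113) = -1, μ(114) = -1, μ(115) = 1, μ(116) = 0, μ(117) = 0, μ(118) = 1, μ(119) = 1, μ(120) = 0, μ(121) = 0, μ(122) = 1, μ(123) = 1, μ(124) = 0, μ(125) = 0, μ(126) = 0, μ(127) = -1, μ(128) = 0, μ(129) = 1, μ(130) = -1, μ(131) = -1, μ(132) = 0, μ(133) = 1, μ(134) = 1, μ(135) = 0, μ(136) = 0, μ(137) = -1, μ(138) = -1, μ(139) = -1, μ(140) = 0, μ(141) = 1, μ(142) = 1, μ(143) = 1, μ(144) = 0, μ(145) = 1, μ(146) = 1, μ(147) = 0, μ(148) = 0, μ(149) = -1, μ(150) = 0, μ(151) = -1, μ(152) = 0, μ(153) = 0, μ(154) = -1, μ(155) = 1, μ(156) = 0, μ(157) = -1, μ(158) = 1, μ(159) = 1, μ(160) = 0, μ(161) = 1, μ(162) = 0, μ(163) = -1, μ(164) = 0, μ(165) = -1, μ(166) = 1, μ(167) = -1, μ(168) = 0, μ(169) = 0, μ(170) = -1. Summing all 170 values: -2. (Mertens function M(x) = Σ_{n ≤ x} μ(n); on average M(x) should be small (PNT ⟺ M(x) = o(x)).)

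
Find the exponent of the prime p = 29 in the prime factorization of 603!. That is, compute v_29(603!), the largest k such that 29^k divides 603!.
v_29(603!) = 20

Legendre's formula: v_p(n!) = Σ_{k ≥ 1} ⌊n / p^k⌋. For p = 29, n = 603, the terms are:
  ⌊603/29^1⌋ = ⌊603/29⌋ = 20
(the next term ⌊603/29^2⌋ = 0, terminating the sum). Summing: v_29(603!) = 20 = 20.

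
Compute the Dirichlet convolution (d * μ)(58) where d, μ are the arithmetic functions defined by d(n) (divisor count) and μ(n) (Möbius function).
(d * μ)(58) = 1

Divisors of 58: [1, 2, 29, 58]. For each d | 58:
  d = 1: d(1) · μ(58/1) = 1 · 1 = 1
  d = 2: d(2) · μ(58/2) = 2 · -1 = -2
  d = 29: d(29) · μ(58/29) = 2 · -1 = -2
  d = 58: d(58) · μ(58/58) = 4 · 1 = 4
Summing: (d * μ)(58) = 1 + -2 + -2 + 4 = 1.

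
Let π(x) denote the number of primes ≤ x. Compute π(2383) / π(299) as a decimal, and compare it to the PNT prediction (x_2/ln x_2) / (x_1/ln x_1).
π(2383)/π(299) = 354/62 ≈ 5.7097;  PNT prediction ≈ 5.8425.

π(299) = 62 and π(2383) = 354, so π(2383)/π(299) ≈ 5.7097. The PNT-predicted ratio is (2383/ln(2383)) / (299/ln(299)) ≈ 5.8425. The two agree to within a few percent, as expected.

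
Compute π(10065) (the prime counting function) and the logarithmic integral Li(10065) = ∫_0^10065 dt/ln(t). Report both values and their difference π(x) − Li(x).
π(10065) = 1234;  Li(10065) ≈ 1253.19;  π(x) − Li(x) ≈ -19.19.

Direct count of primes ≤ 10065 gives π(10065) = 1234. Numerical evaluation of the logarithmic integral gives Li(10065) ≈ 1253.19. The difference π(x) − Li(x) ≈ -19.19 is typically negative for small/moderate x (Li(x) overestimates), though Littlewood's theorem shows this sign changes infinitely often.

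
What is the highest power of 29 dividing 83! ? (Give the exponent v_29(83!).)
v_29(83!) = 2

Legendre's formula: v_p(n!) = Σ_{k ≥ 1} ⌊n / p^k⌋. For p = 29, n = 83, the terms are:
  ⌊83/29^1⌋ = ⌊83/29⌋ = 2
(the next term ⌊83/29^2⌋ = 0, terminating the sum). Summing: v_29(83!) = 2 = 2.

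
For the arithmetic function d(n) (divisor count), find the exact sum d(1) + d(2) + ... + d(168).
Σ_{n ≤ 168} d(n) = 894

Compute d(n) for each 1 ≤ n ≤ 168: d(1) = 1, d(2) = 2, d(3) = 2, d(4) = 3, d(5) = 2, d(6) = 4, d(7) = 2, d(8) = 4, d(9) = 3, d(10) = 4, d(11) = 2, d(12) = 6, d(13) = 2, d(14) = 4, d(15) = 4, d(16) = 5, d(17) = 2, d(18) = 6, d(19) = 2, d(20) = 6, d(21) = 4, d(22) = 4, d(23) = 2, d(24) = 8, d(25) = 3, d(26) = 4, d(27) = 4, d(28) = 6, d(29) = 2, d(30) = 8, d(31) = 2, d(32) = 6, d(33) = 4, d(34) = 4, d(35) = 4, d(36) = 9, d(37) = 2, d(38) = 4, d(39) = 4, d(40) = 8, d(41) = 2, d(42) = 8, d(43) = 2, d(44) = 6, d(45) = 6, d(46) = 4, d(47) = 2, d(48) = 10, d(49) = 3, d(50) = 6, d(51) = 4, d(52) = 6, d(53) = 2, d(54) = 8, d(55) = 4, d(56) = 8, d(57) = 4, d(58) = 4, d(59) = 2, d(60) = 12, d(61) = 2, d(62) = 4, d(63) = 6, d(64) = 7, d(65) = 4, d(66) = 8, d(67) = 2, d(68) = 6, d(69) = 4, d(70) = 8, d(71) = 2, d(72) = 12, d(73) = 2, d(74) = 4, d(75) = 6, d(76) = 6, d(77) = 4, d(78) = 8, d(79) = 2, d(80) = 10, d(81) = 5, d(82) = 4, d(83) = 2, d(84) = 12, d(85) = 4, d(86) = 4, d(87) = 4, d(88) = 8, d(89) = 2, d(90) = 12, d(91) = 4, d(92) = 6, d(93) = 4, d(94) = 4, d(95) = 4, d(96) = 12, d(97) = 2, d(98) = 6, d(99) = 6, d(100) = 9, d(101) = 2, d(102) = 8, d(103) = 2, d(104) = 8, d(105) = 8, d(106) = 4, d(107) = 2, d(108) = 12, d(109) = 2, d(110) = 8, d(111) = 4, d(112) = 10, d(113) = 2, d(114) = 8, d(115) = 4, d(116) = 6, d(117) = 6, d(118) = 4, d(119) = 4, d(120) = 16, d(121) = 3, d(122) = 4, d(123) = 4, d(124) = 6, d(125) = 4, d(126) = 12, d(127) = 2, d(128) = 8, d(129) = 4, d(130) = 8, d(131) = 2, d(132) = 12, d(133) = 4, d(134) = 4, d(135) = 8, d(136) = 8, d(137) = 2, d(138) = 8, d(139) = 2, d(140) = 12, d(141) = 4, d(142) = 4, d(143) = 4, d(144) = 15, d(145) = 4, d(146) = 4, d(147) = 6, d(148) = 6, d(149) = 2, d(150) = 12, d(151) = 2, d(152) = 8, d(153) = 6, d(154) = 8, d(155) = 4, d(156) = 12, d(157) = 2, d(158) = 4, d(159) = 4, d(160) = 12, d(161) = 4, d(162) = 10, d(163) = 2, d(164) = 6, d(165) = 8, d(166) = 4, d(167) = 2, d(168) = 16. Summing all 168 values: 894. (Dirichlet's divisor formula: Σ_{n ≤ x} d(n) = x ln(x) + (2γ − 1) x + O(√x). For x = 168, the asymptotic estimate is ≈ 886.77.)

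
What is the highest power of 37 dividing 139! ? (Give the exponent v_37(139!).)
v_37(139!) = 3

Legendre's formula: v_p(n!) = Σ_{k ≥ 1} ⌊n / p^k⌋. For p = 37, n = 139, the terms are:
  ⌊139/37^1⌋ = ⌊139/37⌋ = 3
(the next term ⌊139/37^2⌋ = 0, terminating the sum). Summing: v_37(139!) = 3 = 3.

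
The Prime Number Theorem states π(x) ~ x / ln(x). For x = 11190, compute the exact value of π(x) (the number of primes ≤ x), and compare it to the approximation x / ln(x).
π(11190) = 1355;  x/ln(x) ≈ 1200.29;  relative error ≈ 11.42%.

Directly count primes up to 11190: π(11190) = 1355. The PNT approximation gives 11190/ln(11190) ≈ 11190/9.32278 ≈ 1200.29. Relative error (π(x) − x/ln(x)) / π(x) ≈ 11.42%; the approximation is known to undercount slightly (Li(x) is a better estimate).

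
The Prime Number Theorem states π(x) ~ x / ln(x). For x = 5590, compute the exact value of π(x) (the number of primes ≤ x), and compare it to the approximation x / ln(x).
π(5590) = 737;  x/ln(x) ≈ 647.84;  relative error ≈ 12.10%.

Directly count primes up to 5590: π(5590) = 737. The PNT approximation gives 5590/ln(5590) ≈ 5590/8.62873 ≈ 647.84. Relative error (π(x) − x/ln(x)) / π(x) ≈ 12.10%; the approximation is known to undercount slightly (Li(x) is a better estimate).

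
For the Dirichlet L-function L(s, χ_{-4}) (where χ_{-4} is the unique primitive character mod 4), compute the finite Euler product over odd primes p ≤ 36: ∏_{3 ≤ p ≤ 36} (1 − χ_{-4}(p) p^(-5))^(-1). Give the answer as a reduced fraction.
∏ = 52015810615424538455317584769582112629834289625/52216435813704314792391924764477903837266444288

The odd primes p ≤ 36 are [3, 5, 7, 11, 13, 17, 19, 23, 29, 31]. For each, χ(p) = 1 if p ≡ 1 mod 4, χ(p) = −1 if p ≡ 3 mod 4. Taking (1 − χ(p)/p^5)^(-1) = p^5/(p^5 − χ(p)): (1 − (-1)/3^5)^(-1) · (1 − (1)/5^5)^(-1) · (1 − (-1)/7^5)^(-1) · (1 − (-1)/11^5)^(-1) · (1 − (1)/13^5)^(-1) · (1 − (1)/17^5)^(-1) · (1 − (-1)/19^5)^(-1) · (1 − (-1)/23^5)^(-1) · (1 − (1)/29^5)^(-1) · (1 − (-1)/31^5)^(-1) = 52015810615424538455317584769582112629834289625/52216435813704314792391924764477903837266444288.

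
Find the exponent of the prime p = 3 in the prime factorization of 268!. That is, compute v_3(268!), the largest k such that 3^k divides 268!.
v_3(268!) = 131

Legendre's formula: v_p(n!) = Σ_{k ≥ 1} ⌊n / p^k⌋. For p = 3, n = 268, the terms are:
  ⌊268/3^1⌋ = ⌊268/3⌋ = 89
  ⌊268/3^2⌋ = ⌊268/9⌋ = 29
  ⌊268/3^3⌋ = ⌊268/27⌋ = 9
  ⌊268/3^4⌋ = ⌊268/81⌋ = 3
  ⌊268/3^5⌋ = ⌊268/243⌋ = 1
(the next term ⌊268/3^6⌋ = 0, terminating the sum). Summing: v_3(268!) = 89 + 29 + 9 + 3 + 1 = 131.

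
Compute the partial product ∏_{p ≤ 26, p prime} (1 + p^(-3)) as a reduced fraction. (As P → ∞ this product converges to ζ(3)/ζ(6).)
∏ = 16117288424681472/13642976755448975

The primes p ≤ 26 are [2, 3, 5, 7, 11, 13, 17, 19, 23]. For each, (1 + 1/p^3) = (p^3 + 1)/p^3. Multiplying these fractions over p ∈ [2, 3, 5, 7, 11, 13, 17, 19, 23] gives 16117288424681472/13642976755448975. (In the limit P → ∞ this tends to ζ(3)/ζ(6).)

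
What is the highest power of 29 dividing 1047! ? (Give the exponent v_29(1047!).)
v_29(1047!) = 37

Legendre's formula: v_p(n!) = Σ_{k ≥ 1} ⌊n / p^k⌋. For p = 29, n = 1047, the terms are:
  ⌊1047/29^1⌋ = ⌊1047/29⌋ = 36
  ⌊1047/29^2⌋ = ⌊1047/841⌋ = 1
(the next term ⌊1047/29^3⌋ = 0, terminating the sum). Summing: v_29(1047!) = 36 + 1 = 37.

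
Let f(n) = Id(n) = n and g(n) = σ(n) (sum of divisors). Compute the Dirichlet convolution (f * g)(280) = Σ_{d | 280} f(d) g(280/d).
(Id * σ)(280) = 8085

Divisors of 280: [1, 2, 4, 5, 7, 8, 10, 14, 20, 28, 35, 40, 56, 70, 140, 280]. For each d | 280:
  d = 1: Id(1) · σ(280/1) = 1 · 720 = 720
  d = 2: Id(2) · σ(280/2) = 2 · 336 = 672
  d = 4: Id(4) · σ(280/4) = 4 · 144 = 576
  d = 5: Id(5) · σ(280/5) = 5 · 120 = 600
  d = 7: Id(7) · σ(280/7) = 7 · 90 = 630
  d = 8: Id(8) · σ(280/8) = 8 · 48 = 384
  d = 10: Id(10) · σ(280/10) = 10 · 56 = 560
  d = 14: Id(14) · σ(280/14) = 14 · 42 = 588
  d = 20: Id(20) · σ(280/20) = 20 · 24 = 480
  d = 28: Id(28) · σ(280/28) = 28 · 18 = 504
  d = 35: Id(35) · σ(280/35) = 35 · 15 = 525
  d = 40: Id(40) · σ(280/40) = 40 · 8 = 320
  d = 56: Id(56) · σ(280/56) = 56 · 6 = 336
  d = 70: Id(70) · σ(280/70) = 70 · 7 = 490
  d = 140: Id(140) · σ(280/140) = 140 · 3 = 420
  d = 280: Id(280) · σ(280/280) = 280 · 1 = 280
Summing: (Id * σ)(280) = 720 + 672 + 576 + 600 + 630 + 384 + 560 + 588 + 480 + 504 + 525 + 320 + 336 + 490 + 420 + 280 = 8085.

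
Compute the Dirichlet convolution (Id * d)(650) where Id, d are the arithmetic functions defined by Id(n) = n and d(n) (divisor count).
(Id * d)(650) = 2280

Divisors of 650: [1, 2, 5, 10, 13, 25, 26, 50, 65, 130, 325, 650]. For each d | 650:
  d = 1: Id(1) · d(650/1) = 1 · 12 = 12
  d = 2: Id(2) · d(650/2) = 2 · 6 = 12
  d = 5: Id(5) · d(650/5) = 5 · 8 = 40
  d = 10: Id(10) · d(650/10) = 10 · 4 = 40
  d = 13: Id(13) · d(650/13) = 13 · 6 = 78
  d = 25: Id(25) · d(650/25) = 25 · 4 = 100
  d = 26: Id(26) · d(650/26) = 26 · 3 = 78
  d = 50: Id(50) · d(650/50) = 50 · 2 = 100
  d = 65: Id(65) · d(650/65) = 65 · 4 = 260
  d = 130: Id(130) · d(650/130) = 130 · 2 = 260
  d = 325: Id(325) · d(650/325) = 325 · 2 = 650
  d = 650: Id(650) · d(650/650) = 650 · 1 = 650
Summing: (Id * d)(650) = 12 + 12 + 40 + 40 + 78 + 100 + 78 + 100 + 260 + 260 + 650 + 650 = 2280.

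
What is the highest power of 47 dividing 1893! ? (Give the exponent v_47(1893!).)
v_47(1893!) = 40

Legendre's formula: v_p(n!) = Σ_{k ≥ 1} ⌊n / p^k⌋. For p = 47, n = 1893, the terms are:
  ⌊1893/47^1⌋ = ⌊1893/47⌋ = 40
(the next term ⌊1893/47^2⌋ = 0, terminating the sum). Summing: v_47(1893!) = 40 = 40.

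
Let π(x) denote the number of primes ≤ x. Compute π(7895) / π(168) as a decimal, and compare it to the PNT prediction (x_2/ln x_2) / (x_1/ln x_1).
π(7895)/π(168) = 997/39 ≈ 25.5641;  PNT prediction ≈ 26.8327.

π(168) = 39 and π(7895) = 997, so π(7895)/π(168) ≈ 25.5641. The PNT-predicted ratio is (7895/ln(7895)) / (168/ln(168)) ≈ 26.8327. The two agree to within a few percent, as expected.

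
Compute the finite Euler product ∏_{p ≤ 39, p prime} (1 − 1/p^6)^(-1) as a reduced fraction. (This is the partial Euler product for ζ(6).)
∏ = 2571922726855099316399649303649342571118604998275/2528078112959041874006989121312570427443559530496

The primes p ≤ 39 are [2, 3, 5, 7, 11, 13, 17, 19, 23, 29, 31, 37]. For each prime, (1 − 1/p^6)^(-1) = p^6 / (p^6 − 1). The product is (1 − 1/2^6)^(-1), (1 − 1/3^6)^(-1), (1 − 1/5^6)^(-1), (1 − 1/7^6)^(-1), (1 − 1/11^6)^(-1), (1 − 1/13^6)^(-1), (1 − 1/17^6)^(-1), (1 − 1/19^6)^(-1), (1 − 1/23^6)^(-1), (1 − 1/29^6)^(-1), (1 − 1/31^6)^(-1), (1 − 1/37^6)^(-1) = ∏ p^6 / (p^6 − 1) = 2571922726855099316399649303649342571118604998275/2528078112959041874006989121312570427443559530496.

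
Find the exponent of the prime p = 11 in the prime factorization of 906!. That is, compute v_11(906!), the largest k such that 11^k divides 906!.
v_11(906!) = 89

Legendre's formula: v_p(n!) = Σ_{k ≥ 1} ⌊n / p^k⌋. For p = 11, n = 906, the terms are:
  ⌊906/11^1⌋ = ⌊906/11⌋ = 82
  ⌊906/11^2⌋ = ⌊906/121⌋ = 7
(the next term ⌊906/11^3⌋ = 0, terminating the sum). Summing: v_11(906!) = 82 + 7 = 89.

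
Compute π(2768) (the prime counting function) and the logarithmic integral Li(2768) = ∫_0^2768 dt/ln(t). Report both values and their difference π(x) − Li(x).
π(2768) = 403;  Li(2768) ≈ 413.64;  π(x) − Li(x) ≈ -10.64.

Direct count of primes ≤ 2768 gives π(2768) = 403. Numerical evaluation of the logarithmic integral gives Li(2768) ≈ 413.64. The difference π(x) − Li(x) ≈ -10.64 is typically negative for small/moderate x (Li(x) overestimates), though Littlewood's theorem shows this sign changes infinitely often.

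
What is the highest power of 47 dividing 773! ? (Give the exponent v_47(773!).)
v_47(773!) = 16

Legendre's formula: v_p(n!) = Σ_{k ≥ 1} ⌊n / p^k⌋. For p = 47, n = 773, the terms are:
  ⌊773/47^1⌋ = ⌊773/47⌋ = 16
(the next term ⌊773/47^2⌋ = 0, terminating the sum). Summing: v_47(773!) = 16 = 16.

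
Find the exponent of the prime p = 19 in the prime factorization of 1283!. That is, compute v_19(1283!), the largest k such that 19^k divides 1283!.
v_19(1283!) = 70

Legendre's formula: v_p(n!) = Σ_{k ≥ 1} ⌊n / p^k⌋. For p = 19, n = 1283, the terms are:
  ⌊1283/19^1⌋ = ⌊1283/19⌋ = 67
  ⌊1283/19^2⌋ = ⌊1283/361⌋ = 3
(the next term ⌊1283/19^3⌋ = 0, terminating the sum). Summing: v_19(1283!) = 67 + 3 = 70.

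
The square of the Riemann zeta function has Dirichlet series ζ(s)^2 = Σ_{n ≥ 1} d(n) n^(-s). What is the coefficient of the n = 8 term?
d(8) = 4

ζ(s)^2 = (Σ 1/m^s)(Σ 1/k^s). The coefficient of 1/n^s in the product is the number of ordered pairs (m, k) with mk = n, which equals d(n). For n = 8, divisors are [1, 2, 4, 8], so d(8) = 4.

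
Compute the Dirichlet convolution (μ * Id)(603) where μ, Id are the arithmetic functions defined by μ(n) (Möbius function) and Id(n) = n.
(μ * Id)(603) = 396

Divisors of 603: [1, 3, 9, 67, 201, 603]. For each d | 603:
  d = 1: μ(1) · Id(603/1) = 1 · 603 = 603
  d = 3: μ(3) · Id(603/3) = -1 · 201 = -201
  d = 9: μ(9) · Id(603/9) = 0 · 67 = 0
  d = 67: μ(67) · Id(603/67) = -1 · 9 = -9
  d = 201: μ(201) · Id(603/201) = 1 · 3 = 3
  d = 603: μ(603) · Id(603/603) = 0 · 1 = 0
Summing: (μ * Id)(603) = 603 + -201 + 0 + -9 + 3 + 0 = 396.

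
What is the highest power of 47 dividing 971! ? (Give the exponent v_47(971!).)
v_47(971!) = 20

Legendre's formula: v_p(n!) = Σ_{k ≥ 1} ⌊n / p^k⌋. For p = 47, n = 971, the terms are:
  ⌊971/47^1⌋ = ⌊971/47⌋ = 20
(the next term ⌊971/47^2⌋ = 0, terminating the sum). Summing: v_47(971!) = 20 = 20.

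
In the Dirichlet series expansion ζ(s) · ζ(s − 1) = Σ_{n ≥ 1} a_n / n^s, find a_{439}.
σ(439) = 440

In the product (Σ m^0/m^s)(Σ k / k^s) = Σ (Σ_{d | n} d) / n^s, the coefficient of 1/n^s is σ(n) = Σ_{d | n} d. For n = 439, divisors are [1, 439]; summing: σ(439) = 440.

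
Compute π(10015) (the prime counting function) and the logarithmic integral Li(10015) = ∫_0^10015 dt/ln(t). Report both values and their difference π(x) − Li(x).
π(10015) = 1231;  Li(10015) ≈ 1247.77;  π(x) − Li(x) ≈ -16.77.

Direct count of primes ≤ 10015 gives π(10015) = 1231. Numerical evaluation of the logarithmic integral gives Li(10015) ≈ 1247.77. The difference π(x) − Li(x) ≈ -16.77 is typically negative for small/moderate x (Li(x) overestimates), though Littlewood's theorem shows this sign changes infinitely often.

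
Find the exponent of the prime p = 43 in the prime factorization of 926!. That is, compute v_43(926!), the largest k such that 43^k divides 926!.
v_43(926!) = 21

Legendre's formula: v_p(n!) = Σ_{k ≥ 1} ⌊n / p^k⌋. For p = 43, n = 926, the terms are:
  ⌊926/43^1⌋ = ⌊926/43⌋ = 21
(the next term ⌊926/43^2⌋ = 0, terminating the sum). Summing: v_43(926!) = 21 = 21.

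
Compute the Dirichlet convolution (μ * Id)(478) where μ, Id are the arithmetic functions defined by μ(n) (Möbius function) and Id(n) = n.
(μ * Id)(478) = 238

Divisors of 478: [1, 2, 239, 478]. For each d | 478:
  d = 1: μ(1) · Id(478/1) = 1 · 478 = 478
  d = 2: μ(2) · Id(478/2) = -1 · 239 = -239
  d = 239: μ(239) · Id(478/239) = -1 · 2 = -2
  d = 478: μ(478) · Id(478/478) = 1 · 1 = 1
Summing: (μ * Id)(478) = 478 + -239 + -2 + 1 = 238.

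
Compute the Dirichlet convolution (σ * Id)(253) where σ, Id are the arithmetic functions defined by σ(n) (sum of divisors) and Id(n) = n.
(σ * Id)(253) = 1081

Divisors of 253: [1, 11, 23, 253]. For each d | 253:
  d = 1: σ(1) · Id(253/1) = 1 · 253 = 253
  d = 11: σ(11) · Id(253/11) = 12 · 23 = 276
  d = 23: σ(23) · Id(253/23) = 24 · 11 = 264
  d = 253: σ(253) · Id(253/253) = 288 · 1 = 288
Summing: (σ * Id)(253) = 253 + 276 + 264 + 288 = 1081.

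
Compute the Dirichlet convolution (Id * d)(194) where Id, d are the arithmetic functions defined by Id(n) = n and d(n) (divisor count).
(Id * d)(194) = 396

Divisors of 194: [1, 2, 97, 194]. For each d | 194:
  d = 1: Id(1) · d(194/1) = 1 · 4 = 4
  d = 2: Id(2) · d(194/2) = 2 · 2 = 4
  d = 97: Id(97) · d(194/97) = 97 · 2 = 194
  d = 194: Id(194) · d(194/194) = 194 · 1 = 194
Summing: (Id * d)(194) = 4 + 4 + 194 + 194 = 396.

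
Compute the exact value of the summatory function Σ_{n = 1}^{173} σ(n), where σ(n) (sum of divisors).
Σ_{n ≤ 173} σ(n) = 24604

Compute σ(n) for each 1 ≤ n ≤ 173: σ(1) = 1, σ(2) = 3, σ(3) = 4, σ(4) = 7, σ(5) = 6, σ(6) = 12, σ(7) = 8, σ(8) = 15, σ(9) = 13, σ(10) = 18, σ(11) = 12, σ(12) = 28, σ(13) = 14, σ(14) = 24, σ(15) = 24, σ(16) = 31, σ(17) = 18, σ(18) = 39, σ(19) = 20, σ(20) = 42, σ(21) = 32, σ(22) = 36, σ(23) = 24, σ(24) = 60, σ(25) = 31, σ(26) = 42, σ(27) = 40, σ(28) = 56, σ(29) = 30, σ(30) = 72, σ(31) = 32, σ(32) = 63, σ(33) = 48, σ(34) = 54, σ(35) = 48, σ(36) = 91, σ(37) = 38, σ(38) = 60, σ(39) = 56, σ(40) = 90, σ(41) = 42, σ(42) = 96, σ(43) = 44, σ(44) = 84, σ(45) = 78, σ(46) = 72, σ(47) = 48, σ(48) = 124, σ(49) = 57, σ(50) = 93, σ(51) = 72, σ(52) = 98, σ(53) = 54, σ(54) = 120, σ(55) = 72, σ(56) = 120, σ(57) = 80, σ(58) = 90, σ(59) = 60, σ(60) = 168, σ(61) = 62, σ(62) = 96, σ(63) = 104, σ(64) = 127, σ(65) = 84, σ(66) = 144, σ(67) = 68, σ(68) = 126, σ(69) = 96, σ(70) = 144, σ(71) = 72, σ(72) = 195, σ(73) = 74, σ(74) = 114, σ(75) = 124, σ(76) = 140, σ(77) = 96, σ(78) = 168, σ(79) = 80, σ(80) = 186, σ(81) = 121, σ(82) = 126, σ(83) = 84, σ(84) = 224, σ(85) = 108, σ(86) = 132, σ(87) = 120, σ(88) = 180, σ(89) = 90, σ(90) = 234, σ(91) = 112, σ(92) = 168, σ(93) = 128, σ(94) = 144, σ(95) = 120, σ(96) = 252, σ(97) = 98, σ(98) = 171, σ(99) = 156, σ(100) = 217, σ(101) = 102, σ(102) = 216, σ(103) = 104, σ(104) = 210, σ(105) = 192, σ(106) = 162, σ(107) = 108, σ(108) = 280, σ(109) = 110, σ(110) = 216, σ(111) = 152, σ(112) = 248, σ(113) = 114, σ(114) = 240, σ(115) = 144, σ(116) = 210, σ(117) = 182, σ(118) = 180, σ(119) = 144, σ(120) = 360, σ(121) = 133, σ(122) = 186, σ(123) = 168, σ(124) = 224, σ(125) = 156, σ(126) = 312, σ(127) = 128, σ(128) = 255, σ(129) = 176, σ(130) = 252, σ(131) = 132, σ(132) = 336, σ(133) = 160, σ(134) = 204, σ(135) = 240, σ(136) = 270, σ(137) = 138, σ(138) = 288, σ(139) = 140, σ(140) = 336, σ(141) = 192, σ(142) = 216, σ(143) = 168, σ(144) = 403, σ(145) = 180, σ(146) = 222, σ(147) = 228, σ(148) = 266, σ(149) = 150, σ(150) = 372, σ(151) = 152, σ(152) = 300, σ(153) = 234, σ(154) = 288, σ(155) = 192, σ(156) = 392, σ(157) = 158, σ(158) = 240, σ(159) = 216, σ(160) = 378, σ(161) = 192, σ(162) = 363, σ(163) = 164, σ(164) = 294, σ(165) = 288, σ(166) = 252, σ(167) = 168, σ(168) = 480, σ(169) = 183, σ(170) = 324, σ(171) = 260, σ(172) = 308, σ(173) = 174. Summing all 173 values: 24604. (Average order: Σ_{n ≤ x} σ(n) ~ (π²/12) x². For x = 173, (π²/12)·173² ≈ 24615.62.)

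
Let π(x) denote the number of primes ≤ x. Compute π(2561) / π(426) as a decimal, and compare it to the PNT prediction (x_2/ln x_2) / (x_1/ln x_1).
π(2561)/π(426) = 375/82 ≈ 4.5732;  PNT prediction ≈ 4.6377.

π(426) = 82 and π(2561) = 375, so π(2561)/π(426) ≈ 4.5732. The PNT-predicted ratio is (2561/ln(2561)) / (426/ln(426)) ≈ 4.6377. The two agree to within a few percent, as expected.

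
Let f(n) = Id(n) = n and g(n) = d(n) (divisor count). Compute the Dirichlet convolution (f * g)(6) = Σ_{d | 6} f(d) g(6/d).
(Id * d)(6) = 20

Divisors of 6: [1, 2, 3, 6]. For each d | 6:
  d = 1: Id(1) · d(6/1) = 1 · 4 = 4
  d = 2: Id(2) · d(6/2) = 2 · 2 = 4
  d = 3: Id(3) · d(6/3) = 3 · 2 = 6
  d = 6: Id(6) · d(6/6) = 6 · 1 = 6
Summing: (Id * d)(6) = 4 + 4 + 6 + 6 = 20.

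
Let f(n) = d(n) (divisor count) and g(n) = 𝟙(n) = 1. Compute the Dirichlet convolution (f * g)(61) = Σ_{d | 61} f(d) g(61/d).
(d * 𝟙)(61) = 3

Divisors of 61: [1, 61]. For each d | 61:
  d = 1: d(1) · 𝟙(61/1) = 1 · 1 = 1
  d = 61: d(61) · 𝟙(61/61) = 2 · 1 = 2
Summing: (d * 𝟙)(61) = 1 + 2 = 3.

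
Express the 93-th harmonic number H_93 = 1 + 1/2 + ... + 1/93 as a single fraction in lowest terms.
H_93 = 3676622671662732154792749821908124918261/718766754945489455304472257065075294400

Direct summation: H_93 = 1 + 1/2 + ... + 1/93. The least common denominator is lcm(1, ..., 93) = 718766754945489455304472257065075294400; over this denominator the numerator is 718766754945489455304472257065075294400 + 359383377472744727652236128532537647200 + 239588918315163151768157419021691764800 + 179691688736372363826118064266268823600 + 143753350989097891060894451413015058880 + 119794459157581575884078709510845882400 + 102680964992212779329210322437867899200 + 89845844368186181913059032133134411800 + 79862972771721050589385806340563921600 + 71876675494548945530447225706507529440 + 65342432267771768664042932460461390400 + 59897229578790787942039354755422941200 + 55289750380422265792651712081928868800 + 51340482496106389664605161218933949600 + 47917783663032630353631483804338352960 + 44922922184093090956529516066567205900 + 42280397349734673841439544533239723200 + 39931486385860525294692903170281960800 + 37829829207657339752866960898161857600 + 35938337747274472765223612853253764720 + 34226988330737593109736774145955966400 + 32671216133885884332021466230230695200 + 31250728475890845882803141611525012800 + 29948614789395393971019677377711470600 + 28750670197819578212178890282603011776 + 27644875190211132896325856040964434400 + 26620990923907016863128602113521307200 + 25670241248053194832302580609466974800 + 24785060515361705355326629553968113600 + 23958891831516315176815741902169176480 + 23186024353080305009821685711776622400 + 22461461092046545478264758033283602950 + 21780810755923922888014310820153796800 + 21140198674867336920719772266619861600 + 20536192998442555865842064487573579840 + 19965743192930262647346451585140980400 + 19426128512040255548769520461218251200 + 18914914603828669876433480449080928800 + 18429916793474088597550570693976289600 + 17969168873637236382611806426626882360 + 17530896462085108665962737977196958400 + 17113494165368796554868387072977983200 + 16715505928964871053592378071280820800 + 16335608066942942166010733115115347600 + 15972594554344210117877161268112784320 + 15625364237945422941401570805762506400 + 15292909679691265006478133129044155200 + 14974307394697696985509838688855735300 + 14668709284601825618458617491123985600 + 14375335098909789106089445141301505888 + 14093465783244891280479848177746574400 + 13822437595105566448162928020482217200 + 13561636885763951986876835038963684800 + 13310495461953508431564301056760653600 + 13068486453554353732808586492092278080 + 12835120624026597416151290304733487400 + 12609943069219113250955653632720619200 + 12392530257680852677663314776984056800 + 12182487371957448394991055204492801600 + 11979445915758157588407870951084588240 + 11783061556483433693515938640411070400 + 11593012176540152504910842855888311200 + 11408996110245864369912258048651988800 + 11230730546023272739132379016641801475 + 11057950076084453158530342416385773760 + 10890405377961961444007155410076898400 + 10727862014111782914992123239777243200 + 10570099337433668460359886133309930800 + 10416909491963615294267713870508337600 + 10268096499221277932921032243786789920 + 10123475421767457116964397986832046400 + 9982871596465131323673225792570490200 + 9846119930760129524718798041987332800 + 9713064256020127774384760230609125600 + 9583556732606526070726296760867670592 + 9457457301914334938216740224540464400 + 9334633181110252666291847494351627200 + 9214958396737044298775285346988144800 + 9098313353740372851955345026140193600 + 8984584436818618191305903213313441180 + 8873663641302338954376200704507102400 + 8765448231042554332981368988598479200 + 8659840421029993437403280205603316800 + 8556747082684398277434193536488991600 + 8456079469946934768287908906647944640 + 8357752964482435526796189035640410400 + 8261686838453901785108876517989371200 + 8167804033471471083005366557557673800 + 8076030954443701744994070304101969600 + 7986297277172105058938580634056392160 + 7898535768631752256093101725989838400 + 7812682118972711470700785402881253200 + 7728674784360101669940561903925540800 = 3676622671662732154792749821908124918261, so H_93 = 3676622671662732154792749821908124918261/718766754945489455304472257065075294400 (already in lowest terms) ≈ 5.11518. (The PNT-adjacent estimate ln(93) + γ ≈ 5.10982 matches within O(1/n).)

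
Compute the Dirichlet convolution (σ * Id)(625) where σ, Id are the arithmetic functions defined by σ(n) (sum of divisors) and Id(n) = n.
(σ * Id)(625) = 3711

Divisors of 625: [1, 5, 25, 125, 625]. For each d | 625:
  d = 1: σ(1) · Id(625/1) = 1 · 625 = 625
  d = 5: σ(5) · Id(625/5) = 6 · 125 = 750
  d = 25: σ(25) · Id(625/25) = 31 · 25 = 775
  d = 125: σ(125) · Id(625/125) = 156 · 5 = 780
  d = 625: σ(625) · Id(625/625) = 781 · 1 = 781
Summing: (σ * Id)(625) = 625 + 750 + 775 + 780 + 781 = 3711.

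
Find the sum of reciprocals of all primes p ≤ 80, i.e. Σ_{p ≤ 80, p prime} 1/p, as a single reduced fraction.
Σ 1/p = 5692733621468679832887230172131/3217644767340672907899084554130

π(80) = 22, so the primes ≤ 80 are [2, 3, 5, 7, 11, 13, 17, 19, 23, 29, 31, 37, 41, 43, 47, 53, 59, 61, 67, 71, 73, 79]. Summing 1/p over these primes: 5692733621468679832887230172131/3217644767340672907899084554130 ≈ 1.7692. Mertens estimate ln ln(80) + 0.2615 ≈ 1.7390.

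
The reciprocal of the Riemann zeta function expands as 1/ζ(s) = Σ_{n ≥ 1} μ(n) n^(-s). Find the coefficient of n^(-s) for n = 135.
μ(135) = 0

Factor n = 135 = 3^3 · 5. μ(n) = 0 if any exponent ≥ 2 (not squarefree); otherwise μ(n) = (−1)^{ω(n)} where ω(n) is the number of distinct prime factors. Applying: μ(135) = 0.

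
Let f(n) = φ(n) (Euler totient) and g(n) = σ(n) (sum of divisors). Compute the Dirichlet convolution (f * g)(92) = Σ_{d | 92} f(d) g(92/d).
(φ * σ)(92) = 552

Divisors of 92: [1, 2, 4, 23, 46, 92]. For each d | 92:
  d = 1: φ(1) · σ(92/1) = 1 · 168 = 168
  d = 2: φ(2) · σ(92/2) = 1 · 72 = 72
  d = 4: φ(4) · σ(92/4) = 2 · 24 = 48
  d = 23: φ(23) · σ(92/23) = 22 · 7 = 154
  d = 46: φ(46) · σ(92/46) = 22 · 3 = 66
  d = 92: φ(92) · σ(92/92) = 44 · 1 = 44
Summing: (φ * σ)(92) = 168 + 72 + 48 + 154 + 66 + 44 = 552.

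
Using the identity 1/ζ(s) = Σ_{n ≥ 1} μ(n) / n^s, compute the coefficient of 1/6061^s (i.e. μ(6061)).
μ(6061) = -1

Factor n = 6061 = 11 · 19 · 29. μ(n) = 0 if any exponent ≥ 2 (not squarefree); otherwise μ(n) = (−1)^{ω(n)} where ω(n) is the number of distinct prime factors. Applying: μ(6061) = -1.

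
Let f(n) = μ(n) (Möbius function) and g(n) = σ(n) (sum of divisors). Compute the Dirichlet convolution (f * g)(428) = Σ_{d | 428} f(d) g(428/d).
(μ * σ)(428) = 428

Divisors of 428: [1, 2, 4, 107, 214, 428]. For each d | 428:
  d = 1: μ(1) · σ(428/1) = 1 · 756 = 756
  d = 2: μ(2) · σ(428/2) = -1 · 324 = -324
  d = 4: μ(4) · σ(428/4) = 0 · 108 = 0
  d = 107: μ(107) · σ(428/107) = -1 · 7 = -7
  d = 214: μ(214) · σ(428/214) = 1 · 3 = 3
  d = 428: μ(428) · σ(428/428) = 0 · 1 = 0
Summing: (μ * σ)(428) = 756 + -324 + 0 + -7 + 3 + 0 = 428.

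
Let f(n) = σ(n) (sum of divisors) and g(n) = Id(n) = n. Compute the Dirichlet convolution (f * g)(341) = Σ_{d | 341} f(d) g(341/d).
(σ * Id)(341) = 1449

Divisors of 341: [1, 11, 31, 341]. For each d | 341:
  d = 1: σ(1) · Id(341/1) = 1 · 341 = 341
  d = 11: σ(11) · Id(341/11) = 12 · 31 = 372
  d = 31: σ(31) · Id(341/31) = 32 · 11 = 352
  d = 341: σ(341) · Id(341/341) = 384 · 1 = 384
Summing: (σ * Id)(341) = 341 + 372 + 352 + 384 = 1449.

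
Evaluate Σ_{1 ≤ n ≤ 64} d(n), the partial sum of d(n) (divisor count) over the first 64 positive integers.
Σ_{n ≤ 64} d(n) = 280

Compute d(n) for each 1 ≤ n ≤ 64: d(1) = 1, d(2) = 2, d(3) = 2, d(4) = 3, d(5) = 2, d(6) = 4, d(7) = 2, d(8) = 4, d(9) = 3, d(10) = 4, d(11) = 2, d(12) = 6, d(13) = 2, d(14) = 4, d(15) = 4, d(16) = 5, d(17) = 2, d(18) = 6, d(19) = 2, d(20) = 6, d(21) = 4, d(22) = 4, d(23) = 2, d(24) = 8, d(25) = 3, d(26) = 4, d(27) = 4, d(28) = 6, d(29) = 2, d(30) = 8, d(31) = 2, d(32) = 6, d(33) = 4, d(34) = 4, d(35) = 4, d(36) = 9, d(37) = 2, d(38) = 4, d(39) = 4, d(40) = 8, d(41) = 2, d(42) = 8, d(43) = 2, d(44) = 6, d(45) = 6, d(46) = 4, d(47) = 2, d(48) = 10, d(49) = 3, d(50) = 6, d(51) = 4, d(52) = 6, d(53) = 2, d(54) = 8, d(55) = 4, d(56) = 8, d(57) = 4, d(58) = 4, d(59) = 2, d(60) = 12, d(61) = 2, d(62) = 4, d(63) = 6, d(64) = 7. Summing all 64 values: 280. (Dirichlet's divisor formula: Σ_{n ≤ x} d(n) = x ln(x) + (2γ − 1) x + O(√x). For x = 64, the asymptotic estimate is ≈ 276.05.)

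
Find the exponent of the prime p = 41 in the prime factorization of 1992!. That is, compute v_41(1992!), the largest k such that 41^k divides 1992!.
v_41(1992!) = 49

Legendre's formula: v_p(n!) = Σ_{k ≥ 1} ⌊n / p^k⌋. For p = 41, n = 1992, the terms are:
  ⌊1992/41^1⌋ = ⌊1992/41⌋ = 48
  ⌊1992/41^2⌋ = ⌊1992/1681⌋ = 1
(the next term ⌊1992/41^3⌋ = 0, terminating the sum). Summing: v_41(1992!) = 48 + 1 = 49.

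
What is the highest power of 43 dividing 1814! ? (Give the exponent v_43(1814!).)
v_43(1814!) = 42

Legendre's formula: v_p(n!) = Σ_{k ≥ 1} ⌊n / p^k⌋. For p = 43, n = 1814, the terms are:
  ⌊1814/43^1⌋ = ⌊1814/43⌋ = 42
(the next term ⌊1814/43^2⌋ = 0, terminating the sum). Summing: v_43(1814!) = 42 = 42.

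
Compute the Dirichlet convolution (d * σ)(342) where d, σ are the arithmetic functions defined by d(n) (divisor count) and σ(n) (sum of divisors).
(d * σ)(342) = 2640

Divisors of 342: [1, 2, 3, 6, 9, 18, 19, 38, 57, 114, 171, 342]. For each d | 342:
  d = 1: d(1) · σ(342/1) = 1 · 780 = 780
  d = 2: d(2) · σ(342/2) = 2 · 260 = 520
  d = 3: d(3) · σ(342/3) = 2 · 240 = 480
  d = 6: d(6) · σ(342/6) = 4 · 80 = 320
  d = 9: d(9) · σ(342/9) = 3 · 60 = 180
  d = 18: d(18) · σ(342/18) = 6 · 20 = 120
  d = 19: d(19) · σ(342/19) = 2 · 39 = 78
  d = 38: d(38) · σ(342/38) = 4 · 13 = 52
  d = 57: d(57) · σ(342/57) = 4 · 12 = 48
  d = 114: d(114) · σ(342/114) = 8 · 4 = 32
  d = 171: d(171) · σ(342/171) = 6 · 3 = 18
  d = 342: d(342) · σ(342/342) = 12 · 1 = 12
Summing: (d * σ)(342) = 780 + 520 + 480 + 320 + 180 + 120 + 78 + 52 + 48 + 32 + 18 + 12 = 2640.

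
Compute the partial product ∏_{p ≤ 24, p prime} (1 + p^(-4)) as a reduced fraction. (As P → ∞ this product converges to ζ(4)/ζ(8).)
∏ = 577447917650941187656457324944/535704058713408612067696280625

The primes p ≤ 24 are [2, 3, 5, 7, 11, 13, 17, 19, 23]. For each, (1 + 1/p^4) = (p^4 + 1)/p^4. Multiplying these fractions over p ∈ [2, 3, 5, 7, 11, 13, 17, 19, 23] gives 577447917650941187656457324944/535704058713408612067696280625. (In the limit P → ∞ this tends to ζ(4)/ζ(8).)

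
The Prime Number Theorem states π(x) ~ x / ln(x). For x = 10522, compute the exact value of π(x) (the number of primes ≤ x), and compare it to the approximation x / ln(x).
π(10522) = 1286;  x/ln(x) ≈ 1136.13;  relative error ≈ 11.65%.

Directly count primes up to 10522: π(10522) = 1286. The PNT approximation gives 10522/ln(10522) ≈ 10522/9.26122 ≈ 1136.13. Relative error (π(x) − x/ln(x)) / π(x) ≈ 11.65%; the approximation is known to undercount slightly (Li(x) is a better estimate).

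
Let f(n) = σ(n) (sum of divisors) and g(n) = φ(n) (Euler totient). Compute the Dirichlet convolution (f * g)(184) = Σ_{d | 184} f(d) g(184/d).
(σ * φ)(184) = 1472

Divisors of 184: [1, 2, 4, 8, 23, 46, 92, 184]. For each d | 184:
  d = 1: σ(1) · φ(184/1) = 1 · 88 = 88
  d = 2: σ(2) · φ(184/2) = 3 · 44 = 132
  d = 4: σ(4) · φ(184/4) = 7 · 22 = 154
  d = 8: σ(8) · φ(184/8) = 15 · 22 = 330
  d = 23: σ(23) · φ(184/23) = 24 · 4 = 96
  d = 46: σ(46) · φ(184/46) = 72 · 2 = 144
  d = 92: σ(92) · φ(184/92) = 168 · 1 = 168
  d = 184: σ(184) · φ(184/184) = 360 · 1 = 360
Summing: (σ * φ)(184) = 88 + 132 + 154 + 330 + 96 + 144 + 168 + 360 = 1472.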